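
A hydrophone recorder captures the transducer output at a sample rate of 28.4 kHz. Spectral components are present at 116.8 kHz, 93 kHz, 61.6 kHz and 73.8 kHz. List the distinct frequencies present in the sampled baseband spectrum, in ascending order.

fs/2 = 14.2 kHz.
116.8 kHz mod fs = 3.2 kHz.
3.2 kHz ≤ fs/2 = 14.2 kHz, appears at 3.2 kHz.
93 kHz mod fs = 7.8 kHz.
7.8 kHz ≤ fs/2 = 14.2 kHz, appears at 7.8 kHz.
61.6 kHz mod fs = 4.8 kHz.
4.8 kHz ≤ fs/2 = 14.2 kHz, appears at 4.8 kHz.
73.8 kHz mod fs = 17 kHz.
17 kHz > fs/2 = 14.2 kHz, folds to fs − 17 kHz = 11.4 kHz.
Distinct values: {3.2 kHz, 4.8 kHz, 7.8 kHz, 11.4 kHz}.

3.2 kHz, 4.8 kHz, 7.8 kHz, 11.4 kHz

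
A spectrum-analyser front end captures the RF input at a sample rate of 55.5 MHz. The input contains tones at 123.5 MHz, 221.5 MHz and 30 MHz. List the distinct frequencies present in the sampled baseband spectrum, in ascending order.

0.5 MHz, 12.5 MHz, 25.5 MHz

fs/2 = 27.75 MHz.
123.5 MHz mod fs = 12.5 MHz.
12.5 MHz ≤ fs/2 = 27.75 MHz, appears at 12.5 MHz.
221.5 MHz mod fs = 55 MHz.
55 MHz > fs/2 = 27.75 MHz, folds to fs − 55 MHz = 0.5 MHz.
30 MHz > fs/2 = 27.75 MHz, folds to fs − 30 MHz = 25.5 MHz.
Distinct values: {0.5 MHz, 12.5 MHz, 25.5 MHz}.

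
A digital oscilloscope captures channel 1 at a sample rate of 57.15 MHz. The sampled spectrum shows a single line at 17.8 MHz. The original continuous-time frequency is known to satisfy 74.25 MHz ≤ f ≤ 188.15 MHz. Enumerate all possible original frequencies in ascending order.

Frequencies that alias to 17.8 MHz are k·fs ± 17.8 MHz for integer k ≥ 0.
k=0: 17.8 MHz.
k=1: 39.35 MHz, 74.95 MHz.
k=2: 96.5 MHz, 132.1 MHz.
k=3: 153.65 MHz, 189.25 MHz.
k=4: 210.8 MHz, 246.4 MHz.
Within [74.25 MHz, 188.15 MHz]: 74.95 MHz, 96.5 MHz, 132.1 MHz, 153.65 MHz.

74.95 MHz, 96.5 MHz, 132.1 MHz, 153.65 MHz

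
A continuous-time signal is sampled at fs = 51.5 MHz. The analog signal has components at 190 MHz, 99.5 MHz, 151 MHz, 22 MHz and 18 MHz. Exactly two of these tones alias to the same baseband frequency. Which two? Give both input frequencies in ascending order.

fs/2 = 25.75 MHz.
190 MHz mod fs = 35.5 MHz.
35.5 MHz > fs/2 = 25.75 MHz, folds to fs − 35.5 MHz = 16 MHz.
99.5 MHz mod fs = 48 MHz.
48 MHz > fs/2 = 25.75 MHz, folds to fs − 48 MHz = 3.5 MHz.
151 MHz mod fs = 48 MHz.
48 MHz > fs/2 = 25.75 MHz, folds to fs − 48 MHz = 3.5 MHz.
22 MHz ≤ fs/2 = 25.75 MHz, passes unchanged.
18 MHz ≤ fs/2 = 25.75 MHz, passes unchanged.
99.5 MHz and 151 MHz both map to 3.5 MHz.

99.5 MHz, 151 MHz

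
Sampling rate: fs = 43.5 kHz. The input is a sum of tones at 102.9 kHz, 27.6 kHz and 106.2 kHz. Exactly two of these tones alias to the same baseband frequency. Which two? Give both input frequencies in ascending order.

fs/2 = 21.75 kHz.
102.9 kHz mod fs = 15.9 kHz.
15.9 kHz ≤ fs/2 = 21.75 kHz, appears at 15.9 kHz.
27.6 kHz > fs/2 = 21.75 kHz, folds to fs − 27.6 kHz = 15.9 kHz.
106.2 kHz mod fs = 19.2 kHz.
19.2 kHz ≤ fs/2 = 21.75 kHz, appears at 19.2 kHz.
27.6 kHz and 102.9 kHz both map to 15.9 kHz.

27.6 kHz, 102.9 kHz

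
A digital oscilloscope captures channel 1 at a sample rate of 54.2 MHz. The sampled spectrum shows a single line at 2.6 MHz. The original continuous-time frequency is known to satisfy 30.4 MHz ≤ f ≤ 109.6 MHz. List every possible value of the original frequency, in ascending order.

51.6 MHz, 56.8 MHz, 105.8 MHz

Frequencies that alias to 2.6 MHz are k·fs ± 2.6 MHz for integer k ≥ 0.
k=0: 2.6 MHz.
k=1: 51.6 MHz, 56.8 MHz.
k=2: 105.8 MHz, 111 MHz.
k=3: 160 MHz, 165.2 MHz.
Within [30.4 MHz, 109.6 MHz]: 51.6 MHz, 56.8 MHz, 105.8 MHz.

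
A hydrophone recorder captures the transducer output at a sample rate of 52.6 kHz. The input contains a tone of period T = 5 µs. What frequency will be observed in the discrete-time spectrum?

10.4 kHz

T = 5 µs → f = 1/T = 200 kHz.
200 kHz mod fs = 42.2 kHz.
42.2 kHz > fs/2 = 26.3 kHz, folds to fs − 42.2 kHz = 10.4 kHz.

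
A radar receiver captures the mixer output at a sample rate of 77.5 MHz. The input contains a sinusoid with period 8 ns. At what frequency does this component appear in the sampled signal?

T = 8 ns → f = 1/T = 125 MHz.
125 MHz mod fs = 47.5 MHz.
47.5 MHz > fs/2 = 38.75 MHz, folds to fs − 47.5 MHz = 30 MHz.

30 MHz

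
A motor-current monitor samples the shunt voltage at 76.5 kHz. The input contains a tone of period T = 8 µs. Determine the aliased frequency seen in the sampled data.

28 kHz

T = 8 µs → f = 1/T = 125 kHz.
125 kHz mod fs = 48.5 kHz.
48.5 kHz > fs/2 = 38.25 kHz, folds to fs − 48.5 kHz = 28 kHz.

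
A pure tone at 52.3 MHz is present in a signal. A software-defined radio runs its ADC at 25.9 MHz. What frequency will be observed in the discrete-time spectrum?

0.5 MHz

52.3 MHz mod fs = 0.5 MHz.
0.5 MHz ≤ fs/2 = 12.95 MHz, appears at 0.5 MHz.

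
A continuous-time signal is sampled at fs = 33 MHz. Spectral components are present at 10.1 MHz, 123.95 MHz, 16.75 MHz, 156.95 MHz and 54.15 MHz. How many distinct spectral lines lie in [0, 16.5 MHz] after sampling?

4

fs/2 = 16.5 MHz.
10.1 MHz ≤ fs/2 = 16.5 MHz, passes unchanged.
123.95 MHz mod fs = 24.95 MHz.
24.95 MHz > fs/2 = 16.5 MHz, folds to fs − 24.95 MHz = 8.05 MHz.
16.75 MHz > fs/2 = 16.5 MHz, folds to fs − 16.75 MHz = 16.25 MHz.
156.95 MHz mod fs = 24.95 MHz.
24.95 MHz > fs/2 = 16.5 MHz, folds to fs − 24.95 MHz = 8.05 MHz.
54.15 MHz mod fs = 21.15 MHz.
21.15 MHz > fs/2 = 16.5 MHz, folds to fs − 21.15 MHz = 11.85 MHz.
Distinct values: {8.05 MHz, 10.1 MHz, 11.85 MHz, 16.25 MHz} → 4.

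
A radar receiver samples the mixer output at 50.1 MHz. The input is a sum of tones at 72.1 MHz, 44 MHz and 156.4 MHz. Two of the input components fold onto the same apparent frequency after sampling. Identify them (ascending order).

fs/2 = 25.05 MHz.
72.1 MHz mod fs = 22 MHz.
22 MHz ≤ fs/2 = 25.05 MHz, appears at 22 MHz.
44 MHz > fs/2 = 25.05 MHz, folds to fs − 44 MHz = 6.1 MHz.
156.4 MHz mod fs = 6.1 MHz.
6.1 MHz ≤ fs/2 = 25.05 MHz, appears at 6.1 MHz.
44 MHz and 156.4 MHz both map to 6.1 MHz.

44 MHz, 156.4 MHz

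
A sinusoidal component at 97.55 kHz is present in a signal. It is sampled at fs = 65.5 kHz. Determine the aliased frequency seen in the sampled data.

97.55 kHz mod fs = 32.05 kHz.
32.05 kHz ≤ fs/2 = 32.75 kHz, appears at 32.05 kHz.

32.05 kHz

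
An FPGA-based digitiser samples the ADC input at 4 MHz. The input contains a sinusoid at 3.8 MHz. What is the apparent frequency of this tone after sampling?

3.8 MHz > fs/2 = 2 MHz, folds to fs − 3.8 MHz = 0.2 MHz.

0.2 MHz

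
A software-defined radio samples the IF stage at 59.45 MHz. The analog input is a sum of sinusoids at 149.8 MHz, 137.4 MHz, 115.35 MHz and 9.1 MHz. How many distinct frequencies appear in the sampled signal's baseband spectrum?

fs/2 = 29.725 MHz.
149.8 MHz mod fs = 30.9 MHz.
30.9 MHz > fs/2 = 29.725 MHz, folds to fs − 30.9 MHz = 28.55 MHz.
137.4 MHz mod fs = 18.5 MHz.
18.5 MHz ≤ fs/2 = 29.725 MHz, appears at 18.5 MHz.
115.35 MHz mod fs = 55.9 MHz.
55.9 MHz > fs/2 = 29.725 MHz, folds to fs − 55.9 MHz = 3.55 MHz.
9.1 MHz ≤ fs/2 = 29.725 MHz, passes unchanged.
Distinct values: {3.55 MHz, 9.1 MHz, 18.5 MHz, 28.55 MHz} → 4.

4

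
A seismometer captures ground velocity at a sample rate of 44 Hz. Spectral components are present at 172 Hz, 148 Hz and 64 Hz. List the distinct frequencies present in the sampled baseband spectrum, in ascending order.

4 Hz, 16 Hz, 20 Hz

fs/2 = 22 Hz.
172 Hz mod fs = 40 Hz.
40 Hz > fs/2 = 22 Hz, folds to fs − 40 Hz = 4 Hz.
148 Hz mod fs = 16 Hz.
16 Hz ≤ fs/2 = 22 Hz, appears at 16 Hz.
64 Hz mod fs = 20 Hz.
20 Hz ≤ fs/2 = 22 Hz, appears at 20 Hz.
Distinct values: {4 Hz, 16 Hz, 20 Hz}.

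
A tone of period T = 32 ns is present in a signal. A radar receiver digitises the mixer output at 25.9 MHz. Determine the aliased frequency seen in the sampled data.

T = 32 ns → f = 1/T = 31.25 MHz.
31.25 MHz mod fs = 5.35 MHz.
5.35 MHz ≤ fs/2 = 12.95 MHz, appears at 5.35 MHz.

5.35 MHz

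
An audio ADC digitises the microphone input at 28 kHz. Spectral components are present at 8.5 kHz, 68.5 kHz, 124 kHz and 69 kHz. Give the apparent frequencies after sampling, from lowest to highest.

8.5 kHz, 12 kHz, 12.5 kHz, 13 kHz

fs/2 = 14 kHz.
8.5 kHz ≤ fs/2 = 14 kHz, passes unchanged.
68.5 kHz mod fs = 12.5 kHz.
12.5 kHz ≤ fs/2 = 14 kHz, appears at 12.5 kHz.
124 kHz mod fs = 12 kHz.
12 kHz ≤ fs/2 = 14 kHz, appears at 12 kHz.
69 kHz mod fs = 13 kHz.
13 kHz ≤ fs/2 = 14 kHz, appears at 13 kHz.
Distinct values: {8.5 kHz, 12 kHz, 12.5 kHz, 13 kHz}.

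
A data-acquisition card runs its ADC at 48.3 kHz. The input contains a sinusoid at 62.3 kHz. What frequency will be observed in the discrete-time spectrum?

62.3 kHz mod fs = 14 kHz.
14 kHz ≤ fs/2 = 24.15 kHz, appears at 14 kHz.

14 kHz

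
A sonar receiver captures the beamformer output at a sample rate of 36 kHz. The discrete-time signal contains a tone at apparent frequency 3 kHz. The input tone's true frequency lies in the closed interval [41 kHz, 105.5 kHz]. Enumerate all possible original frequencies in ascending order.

Frequencies that alias to 3 kHz are k·fs ± 3 kHz for integer k ≥ 0.
k=0: 3 kHz.
k=1: 33 kHz, 39 kHz.
k=2: 69 kHz, 75 kHz.
k=3: 105 kHz, 111 kHz.
k=4: 141 kHz, 147 kHz.
Within [41 kHz, 105.5 kHz]: 69 kHz, 75 kHz, 105 kHz.

69 kHz, 75 kHz, 105 kHz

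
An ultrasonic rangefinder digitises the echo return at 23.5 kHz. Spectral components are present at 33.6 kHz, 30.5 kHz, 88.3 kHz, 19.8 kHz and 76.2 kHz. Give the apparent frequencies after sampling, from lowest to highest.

3.7 kHz, 5.7 kHz, 7 kHz, 10.1 kHz

fs/2 = 11.75 kHz.
33.6 kHz mod fs = 10.1 kHz.
10.1 kHz ≤ fs/2 = 11.75 kHz, appears at 10.1 kHz.
30.5 kHz mod fs = 7 kHz.
7 kHz ≤ fs/2 = 11.75 kHz, appears at 7 kHz.
88.3 kHz mod fs = 17.8 kHz.
17.8 kHz > fs/2 = 11.75 kHz, folds to fs − 17.8 kHz = 5.7 kHz.
19.8 kHz > fs/2 = 11.75 kHz, folds to fs − 19.8 kHz = 3.7 kHz.
76.2 kHz mod fs = 5.7 kHz.
5.7 kHz ≤ fs/2 = 11.75 kHz, appears at 5.7 kHz.
Distinct values: {3.7 kHz, 5.7 kHz, 7 kHz, 10.1 kHz}.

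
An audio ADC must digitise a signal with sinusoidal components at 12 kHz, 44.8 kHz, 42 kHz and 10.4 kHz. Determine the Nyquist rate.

89.6 kHz

Highest-frequency component: 44.8 kHz.
Nyquist rate = 2 × 44.8 kHz = 89.6 kHz.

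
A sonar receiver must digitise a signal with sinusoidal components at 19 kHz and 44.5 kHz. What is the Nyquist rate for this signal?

Highest-frequency component: 44.5 kHz.
Nyquist rate = 2 × 44.5 kHz = 89 kHz.

89 kHz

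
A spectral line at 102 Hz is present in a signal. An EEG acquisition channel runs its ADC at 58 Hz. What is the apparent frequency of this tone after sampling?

102 Hz mod fs = 44 Hz.
44 Hz > fs/2 = 29 Hz, folds to fs − 44 Hz = 14 Hz.

14 Hz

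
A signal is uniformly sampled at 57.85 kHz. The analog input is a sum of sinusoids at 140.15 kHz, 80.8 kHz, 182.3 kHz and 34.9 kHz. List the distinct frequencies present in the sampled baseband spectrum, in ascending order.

8.75 kHz, 22.95 kHz, 24.45 kHz

fs/2 = 28.925 kHz.
140.15 kHz mod fs = 24.45 kHz.
24.45 kHz ≤ fs/2 = 28.925 kHz, appears at 24.45 kHz.
80.8 kHz mod fs = 22.95 kHz.
22.95 kHz ≤ fs/2 = 28.925 kHz, appears at 22.95 kHz.
182.3 kHz mod fs = 8.75 kHz.
8.75 kHz ≤ fs/2 = 28.925 kHz, appears at 8.75 kHz.
34.9 kHz > fs/2 = 28.925 kHz, folds to fs − 34.9 kHz = 22.95 kHz.
Distinct values: {8.75 kHz, 22.95 kHz, 24.45 kHz}.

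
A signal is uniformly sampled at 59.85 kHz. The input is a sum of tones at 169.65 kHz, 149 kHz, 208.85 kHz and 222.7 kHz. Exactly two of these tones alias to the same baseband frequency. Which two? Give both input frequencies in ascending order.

fs/2 = 29.925 kHz.
169.65 kHz mod fs = 49.95 kHz.
49.95 kHz > fs/2 = 29.925 kHz, folds to fs − 49.95 kHz = 9.9 kHz.
149 kHz mod fs = 29.3 kHz.
29.3 kHz ≤ fs/2 = 29.925 kHz, appears at 29.3 kHz.
208.85 kHz mod fs = 29.3 kHz.
29.3 kHz ≤ fs/2 = 29.925 kHz, appears at 29.3 kHz.
222.7 kHz mod fs = 43.15 kHz.
43.15 kHz > fs/2 = 29.925 kHz, folds to fs − 43.15 kHz = 16.7 kHz.
149 kHz and 208.85 kHz both map to 29.3 kHz.

149 kHz, 208.85 kHz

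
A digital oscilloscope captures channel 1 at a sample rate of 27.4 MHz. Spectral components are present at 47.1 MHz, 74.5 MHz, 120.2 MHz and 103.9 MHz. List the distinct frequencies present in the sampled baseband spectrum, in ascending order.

fs/2 = 13.7 MHz.
47.1 MHz mod fs = 19.7 MHz.
19.7 MHz > fs/2 = 13.7 MHz, folds to fs − 19.7 MHz = 7.7 MHz.
74.5 MHz mod fs = 19.7 MHz.
19.7 MHz > fs/2 = 13.7 MHz, folds to fs − 19.7 MHz = 7.7 MHz.
120.2 MHz mod fs = 10.6 MHz.
10.6 MHz ≤ fs/2 = 13.7 MHz, appears at 10.6 MHz.
103.9 MHz mod fs = 21.7 MHz.
21.7 MHz > fs/2 = 13.7 MHz, folds to fs − 21.7 MHz = 5.7 MHz.
Distinct values: {5.7 MHz, 7.7 MHz, 10.6 MHz}.

5.7 MHz, 7.7 MHz, 10.6 MHz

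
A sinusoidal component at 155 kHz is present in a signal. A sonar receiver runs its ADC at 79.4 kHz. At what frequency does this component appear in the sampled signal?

3.8 kHz

155 kHz mod fs = 75.6 kHz.
75.6 kHz > fs/2 = 39.7 kHz, folds to fs − 75.6 kHz = 3.8 kHz.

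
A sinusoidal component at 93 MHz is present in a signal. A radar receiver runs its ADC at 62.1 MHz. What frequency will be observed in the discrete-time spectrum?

30.9 MHz

93 MHz mod fs = 30.9 MHz.
30.9 MHz ≤ fs/2 = 31.05 MHz, appears at 30.9 MHz.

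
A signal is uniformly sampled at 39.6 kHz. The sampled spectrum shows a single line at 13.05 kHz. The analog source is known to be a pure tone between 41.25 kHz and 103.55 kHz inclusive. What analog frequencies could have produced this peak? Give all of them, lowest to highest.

52.65 kHz, 66.15 kHz, 92.25 kHz

Frequencies that alias to 13.05 kHz are k·fs ± 13.05 kHz for integer k ≥ 0.
k=0: 13.05 kHz.
k=1: 26.55 kHz, 52.65 kHz.
k=2: 66.15 kHz, 92.25 kHz.
k=3: 105.75 kHz, 131.85 kHz.
Within [41.25 kHz, 103.55 kHz]: 52.65 kHz, 66.15 kHz, 92.25 kHz.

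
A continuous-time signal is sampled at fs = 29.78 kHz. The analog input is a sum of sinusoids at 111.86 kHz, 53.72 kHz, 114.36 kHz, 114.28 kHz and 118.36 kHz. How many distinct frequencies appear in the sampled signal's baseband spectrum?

5

fs/2 = 14.89 kHz.
111.86 kHz mod fs = 22.52 kHz.
22.52 kHz > fs/2 = 14.89 kHz, folds to fs − 22.52 kHz = 7.26 kHz.
53.72 kHz mod fs = 23.94 kHz.
23.94 kHz > fs/2 = 14.89 kHz, folds to fs − 23.94 kHz = 5.84 kHz.
114.36 kHz mod fs = 25.02 kHz.
25.02 kHz > fs/2 = 14.89 kHz, folds to fs − 25.02 kHz = 4.76 kHz.
114.28 kHz mod fs = 24.94 kHz.
24.94 kHz > fs/2 = 14.89 kHz, folds to fs − 24.94 kHz = 4.84 kHz.
118.36 kHz mod fs = 29.02 kHz.
29.02 kHz > fs/2 = 14.89 kHz, folds to fs − 29.02 kHz = 0.76 kHz.
Distinct values: {0.76 kHz, 4.76 kHz, 4.84 kHz, 5.84 kHz, 7.26 kHz} → 5.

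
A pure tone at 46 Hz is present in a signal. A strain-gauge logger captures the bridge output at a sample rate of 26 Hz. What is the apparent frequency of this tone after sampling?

46 Hz mod fs = 20 Hz.
20 Hz > fs/2 = 13 Hz, folds to fs − 20 Hz = 6 Hz.

6 Hz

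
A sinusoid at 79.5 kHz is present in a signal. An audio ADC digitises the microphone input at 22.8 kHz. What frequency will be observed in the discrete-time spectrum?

11.1 kHz

79.5 kHz mod fs = 11.1 kHz.
11.1 kHz ≤ fs/2 = 11.4 kHz, appears at 11.1 kHz.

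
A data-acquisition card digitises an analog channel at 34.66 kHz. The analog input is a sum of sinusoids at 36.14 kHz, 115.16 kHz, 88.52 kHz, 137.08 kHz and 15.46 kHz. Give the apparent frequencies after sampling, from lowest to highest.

fs/2 = 17.33 kHz.
36.14 kHz mod fs = 1.48 kHz.
1.48 kHz ≤ fs/2 = 17.33 kHz, appears at 1.48 kHz.
115.16 kHz mod fs = 11.18 kHz.
11.18 kHz ≤ fs/2 = 17.33 kHz, appears at 11.18 kHz.
88.52 kHz mod fs = 19.2 kHz.
19.2 kHz > fs/2 = 17.33 kHz, folds to fs − 19.2 kHz = 15.46 kHz.
137.08 kHz mod fs = 33.1 kHz.
33.1 kHz > fs/2 = 17.33 kHz, folds to fs − 33.1 kHz = 1.56 kHz.
15.46 kHz ≤ fs/2 = 17.33 kHz, passes unchanged.
Distinct values: {1.48 kHz, 1.56 kHz, 11.18 kHz, 15.46 kHz}.

1.48 kHz, 1.56 kHz, 11.18 kHz, 15.46 kHz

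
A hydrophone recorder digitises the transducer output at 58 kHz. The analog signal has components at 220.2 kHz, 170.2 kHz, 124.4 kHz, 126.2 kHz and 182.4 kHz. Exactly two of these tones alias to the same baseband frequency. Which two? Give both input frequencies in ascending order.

124.4 kHz, 182.4 kHz

fs/2 = 29 kHz.
220.2 kHz mod fs = 46.2 kHz.
46.2 kHz > fs/2 = 29 kHz, folds to fs − 46.2 kHz = 11.8 kHz.
170.2 kHz mod fs = 54.2 kHz.
54.2 kHz > fs/2 = 29 kHz, folds to fs − 54.2 kHz = 3.8 kHz.
124.4 kHz mod fs = 8.4 kHz.
8.4 kHz ≤ fs/2 = 29 kHz, appears at 8.4 kHz.
126.2 kHz mod fs = 10.2 kHz.
10.2 kHz ≤ fs/2 = 29 kHz, appears at 10.2 kHz.
182.4 kHz mod fs = 8.4 kHz.
8.4 kHz ≤ fs/2 = 29 kHz, appears at 8.4 kHz.
124.4 kHz and 182.4 kHz both map to 8.4 kHz.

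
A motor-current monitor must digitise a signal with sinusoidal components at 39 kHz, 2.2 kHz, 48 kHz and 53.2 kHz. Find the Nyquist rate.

106.4 kHz

Highest-frequency component: 53.2 kHz.
Nyquist rate = 2 × 53.2 kHz = 106.4 kHz.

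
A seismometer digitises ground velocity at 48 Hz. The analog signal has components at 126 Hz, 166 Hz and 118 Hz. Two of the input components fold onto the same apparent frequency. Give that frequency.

fs/2 = 24 Hz.
126 Hz mod fs = 30 Hz.
30 Hz > fs/2 = 24 Hz, folds to fs − 30 Hz = 18 Hz.
166 Hz mod fs = 22 Hz.
22 Hz ≤ fs/2 = 24 Hz, appears at 22 Hz.
118 Hz mod fs = 22 Hz.
22 Hz ≤ fs/2 = 24 Hz, appears at 22 Hz.
118 Hz and 166 Hz both map to 22 Hz.

22 Hz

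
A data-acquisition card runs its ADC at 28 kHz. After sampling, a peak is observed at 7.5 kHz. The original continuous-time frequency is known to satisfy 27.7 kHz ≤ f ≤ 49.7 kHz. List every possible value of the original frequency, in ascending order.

35.5 kHz, 48.5 kHz

Frequencies that alias to 7.5 kHz are k·fs ± 7.5 kHz for integer k ≥ 0.
k=0: 7.5 kHz.
k=1: 20.5 kHz, 35.5 kHz.
k=2: 48.5 kHz, 63.5 kHz.
k=3: 76.5 kHz, 91.5 kHz.
Within [27.7 kHz, 49.7 kHz]: 35.5 kHz, 48.5 kHz.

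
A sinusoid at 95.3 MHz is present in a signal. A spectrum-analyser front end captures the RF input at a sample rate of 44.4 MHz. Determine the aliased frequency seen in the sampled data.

95.3 MHz mod fs = 6.5 MHz.
6.5 MHz ≤ fs/2 = 22.2 MHz, appears at 6.5 MHz.

6.5 MHz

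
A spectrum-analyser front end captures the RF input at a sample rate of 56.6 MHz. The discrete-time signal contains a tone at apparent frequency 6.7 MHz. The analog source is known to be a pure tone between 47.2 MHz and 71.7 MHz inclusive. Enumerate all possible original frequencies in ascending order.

Frequencies that alias to 6.7 MHz are k·fs ± 6.7 MHz for integer k ≥ 0.
k=0: 6.7 MHz.
k=1: 49.9 MHz, 63.3 MHz.
k=2: 106.5 MHz, 119.9 MHz.
Within [47.2 MHz, 71.7 MHz]: 49.9 MHz, 63.3 MHz.

49.9 MHz, 63.3 MHz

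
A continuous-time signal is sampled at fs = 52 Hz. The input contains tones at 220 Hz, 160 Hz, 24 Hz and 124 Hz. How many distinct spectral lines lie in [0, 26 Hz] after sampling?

4

fs/2 = 26 Hz.
220 Hz mod fs = 12 Hz.
12 Hz ≤ fs/2 = 26 Hz, appears at 12 Hz.
160 Hz mod fs = 4 Hz.
4 Hz ≤ fs/2 = 26 Hz, appears at 4 Hz.
24 Hz ≤ fs/2 = 26 Hz, passes unchanged.
124 Hz mod fs = 20 Hz.
20 Hz ≤ fs/2 = 26 Hz, appears at 20 Hz.
Distinct values: {4 Hz, 12 Hz, 20 Hz, 24 Hz} → 4.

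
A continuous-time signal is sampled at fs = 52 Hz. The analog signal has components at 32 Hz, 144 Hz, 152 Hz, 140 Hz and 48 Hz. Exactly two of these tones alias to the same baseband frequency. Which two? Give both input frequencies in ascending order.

fs/2 = 26 Hz.
32 Hz > fs/2 = 26 Hz, folds to fs − 32 Hz = 20 Hz.
144 Hz mod fs = 40 Hz.
40 Hz > fs/2 = 26 Hz, folds to fs − 40 Hz = 12 Hz.
152 Hz mod fs = 48 Hz.
48 Hz > fs/2 = 26 Hz, folds to fs − 48 Hz = 4 Hz.
140 Hz mod fs = 36 Hz.
36 Hz > fs/2 = 26 Hz, folds to fs − 36 Hz = 16 Hz.
48 Hz > fs/2 = 26 Hz, folds to fs − 48 Hz = 4 Hz.
48 Hz and 152 Hz both map to 4 Hz.

48 Hz, 152 Hz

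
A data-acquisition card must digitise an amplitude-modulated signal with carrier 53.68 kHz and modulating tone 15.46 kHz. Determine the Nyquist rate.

138.28 kHz

AM sidebands sit at fc ± fm = 38.22 kHz and 69.14 kHz.
Highest-frequency component: 69.14 kHz.
Nyquist rate = 2 × 69.14 kHz = 138.28 kHz.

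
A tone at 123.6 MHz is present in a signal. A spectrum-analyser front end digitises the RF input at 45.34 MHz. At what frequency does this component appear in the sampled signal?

12.42 MHz

123.6 MHz mod fs = 32.92 MHz.
32.92 MHz > fs/2 = 22.67 MHz, folds to fs − 32.92 MHz = 12.42 MHz.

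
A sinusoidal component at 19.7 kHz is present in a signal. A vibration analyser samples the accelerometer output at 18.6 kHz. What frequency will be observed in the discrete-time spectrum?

1.1 kHz

19.7 kHz mod fs = 1.1 kHz.
1.1 kHz ≤ fs/2 = 9.3 kHz, appears at 1.1 kHz.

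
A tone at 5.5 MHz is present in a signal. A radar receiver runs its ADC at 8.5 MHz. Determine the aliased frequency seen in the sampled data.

5.5 MHz > fs/2 = 4.25 MHz, folds to fs − 5.5 MHz = 3 MHz.

3 MHz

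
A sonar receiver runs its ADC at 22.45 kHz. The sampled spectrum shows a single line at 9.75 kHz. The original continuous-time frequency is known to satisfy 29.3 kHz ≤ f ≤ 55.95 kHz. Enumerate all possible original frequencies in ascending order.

Frequencies that alias to 9.75 kHz are k·fs ± 9.75 kHz for integer k ≥ 0.
k=0: 9.75 kHz.
k=1: 12.7 kHz, 32.2 kHz.
k=2: 35.15 kHz, 54.65 kHz.
k=3: 57.6 kHz, 77.1 kHz.
Within [29.3 kHz, 55.95 kHz]: 32.2 kHz, 35.15 kHz, 54.65 kHz.

32.2 kHz, 35.15 kHz, 54.65 kHz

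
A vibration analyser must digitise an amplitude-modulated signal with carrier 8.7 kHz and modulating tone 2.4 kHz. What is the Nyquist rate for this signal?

22.2 kHz

AM sidebands sit at fc ± fm = 6.3 kHz and 11.1 kHz.
Highest-frequency component: 11.1 kHz.
Nyquist rate = 2 × 11.1 kHz = 22.2 kHz.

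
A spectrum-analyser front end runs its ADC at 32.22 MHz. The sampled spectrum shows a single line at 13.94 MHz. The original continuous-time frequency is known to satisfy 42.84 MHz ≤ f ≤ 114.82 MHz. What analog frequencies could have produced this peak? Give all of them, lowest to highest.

Frequencies that alias to 13.94 MHz are k·fs ± 13.94 MHz for integer k ≥ 0.
k=0: 13.94 MHz.
k=1: 18.28 MHz, 46.16 MHz.
k=2: 50.5 MHz, 78.38 MHz.
k=3: 82.72 MHz, 110.6 MHz.
k=4: 114.94 MHz, 142.82 MHz.
Within [42.84 MHz, 114.82 MHz]: 46.16 MHz, 50.5 MHz, 78.38 MHz, 82.72 MHz, 110.6 MHz.

46.16 MHz, 50.5 MHz, 78.38 MHz, 82.72 MHz, 110.6 MHz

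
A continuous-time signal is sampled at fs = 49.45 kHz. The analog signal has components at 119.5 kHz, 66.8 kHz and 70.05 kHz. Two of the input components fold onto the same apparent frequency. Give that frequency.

fs/2 = 24.725 kHz.
119.5 kHz mod fs = 20.6 kHz.
20.6 kHz ≤ fs/2 = 24.725 kHz, appears at 20.6 kHz.
66.8 kHz mod fs = 17.35 kHz.
17.35 kHz ≤ fs/2 = 24.725 kHz, appears at 17.35 kHz.
70.05 kHz mod fs = 20.6 kHz.
20.6 kHz ≤ fs/2 = 24.725 kHz, appears at 20.6 kHz.
70.05 kHz and 119.5 kHz both map to 20.6 kHz.

20.6 kHz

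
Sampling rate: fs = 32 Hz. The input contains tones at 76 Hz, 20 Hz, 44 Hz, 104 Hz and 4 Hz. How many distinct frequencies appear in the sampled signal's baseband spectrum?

fs/2 = 16 Hz.
76 Hz mod fs = 12 Hz.
12 Hz ≤ fs/2 = 16 Hz, appears at 12 Hz.
20 Hz > fs/2 = 16 Hz, folds to fs − 20 Hz = 12 Hz.
44 Hz mod fs = 12 Hz.
12 Hz ≤ fs/2 = 16 Hz, appears at 12 Hz.
104 Hz mod fs = 8 Hz.
8 Hz ≤ fs/2 = 16 Hz, appears at 8 Hz.
4 Hz ≤ fs/2 = 16 Hz, passes unchanged.
Distinct values: {4 Hz, 8 Hz, 12 Hz} → 3.

3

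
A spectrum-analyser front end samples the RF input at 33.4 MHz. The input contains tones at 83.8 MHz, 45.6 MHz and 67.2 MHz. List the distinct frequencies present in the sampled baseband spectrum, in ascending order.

fs/2 = 16.7 MHz.
83.8 MHz mod fs = 17 MHz.
17 MHz > fs/2 = 16.7 MHz, folds to fs − 17 MHz = 16.4 MHz.
45.6 MHz mod fs = 12.2 MHz.
12.2 MHz ≤ fs/2 = 16.7 MHz, appears at 12.2 MHz.
67.2 MHz mod fs = 0.4 MHz.
0.4 MHz ≤ fs/2 = 16.7 MHz, appears at 0.4 MHz.
Distinct values: {0.4 MHz, 12.2 MHz, 16.4 MHz}.

0.4 MHz, 12.2 MHz, 16.4 MHz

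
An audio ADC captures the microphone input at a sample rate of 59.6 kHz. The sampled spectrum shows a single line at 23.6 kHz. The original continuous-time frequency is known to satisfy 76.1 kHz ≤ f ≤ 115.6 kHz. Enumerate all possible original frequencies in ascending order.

83.2 kHz, 95.6 kHz

Frequencies that alias to 23.6 kHz are k·fs ± 23.6 kHz for integer k ≥ 0.
k=0: 23.6 kHz.
k=1: 36 kHz, 83.2 kHz.
k=2: 95.6 kHz, 142.8 kHz.
k=3: 155.2 kHz, 202.4 kHz.
Within [76.1 kHz, 115.6 kHz]: 83.2 kHz, 95.6 kHz.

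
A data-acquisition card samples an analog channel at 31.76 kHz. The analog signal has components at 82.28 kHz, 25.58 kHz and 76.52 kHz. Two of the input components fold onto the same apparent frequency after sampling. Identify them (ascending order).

fs/2 = 15.88 kHz.
82.28 kHz mod fs = 18.76 kHz.
18.76 kHz > fs/2 = 15.88 kHz, folds to fs − 18.76 kHz = 13 kHz.
25.58 kHz > fs/2 = 15.88 kHz, folds to fs − 25.58 kHz = 6.18 kHz.
76.52 kHz mod fs = 13 kHz.
13 kHz ≤ fs/2 = 15.88 kHz, appears at 13 kHz.
76.52 kHz and 82.28 kHz both map to 13 kHz.

76.52 kHz, 82.28 kHz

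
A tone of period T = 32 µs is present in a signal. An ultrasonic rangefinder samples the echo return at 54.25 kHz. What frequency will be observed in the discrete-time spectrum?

T = 32 µs → f = 1/T = 31.25 kHz.
31.25 kHz > fs/2 = 27.125 kHz, folds to fs − 31.25 kHz = 23 kHz.

23 kHz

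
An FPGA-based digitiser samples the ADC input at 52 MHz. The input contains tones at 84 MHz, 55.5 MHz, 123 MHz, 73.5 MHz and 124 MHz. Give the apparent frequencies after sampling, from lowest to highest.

3.5 MHz, 19 MHz, 20 MHz, 21.5 MHz

fs/2 = 26 MHz.
84 MHz mod fs = 32 MHz.
32 MHz > fs/2 = 26 MHz, folds to fs − 32 MHz = 20 MHz.
55.5 MHz mod fs = 3.5 MHz.
3.5 MHz ≤ fs/2 = 26 MHz, appears at 3.5 MHz.
123 MHz mod fs = 19 MHz.
19 MHz ≤ fs/2 = 26 MHz, appears at 19 MHz.
73.5 MHz mod fs = 21.5 MHz.
21.5 MHz ≤ fs/2 = 26 MHz, appears at 21.5 MHz.
124 MHz mod fs = 20 MHz.
20 MHz ≤ fs/2 = 26 MHz, appears at 20 MHz.
Distinct values: {3.5 MHz, 19 MHz, 20 MHz, 21.5 MHz}.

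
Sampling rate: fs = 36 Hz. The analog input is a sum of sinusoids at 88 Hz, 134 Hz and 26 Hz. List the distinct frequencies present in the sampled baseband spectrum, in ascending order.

10 Hz, 16 Hz

fs/2 = 18 Hz.
88 Hz mod fs = 16 Hz.
16 Hz ≤ fs/2 = 18 Hz, appears at 16 Hz.
134 Hz mod fs = 26 Hz.
26 Hz > fs/2 = 18 Hz, folds to fs − 26 Hz = 10 Hz.
26 Hz > fs/2 = 18 Hz, folds to fs − 26 Hz = 10 Hz.
Distinct values: {10 Hz, 16 Hz}.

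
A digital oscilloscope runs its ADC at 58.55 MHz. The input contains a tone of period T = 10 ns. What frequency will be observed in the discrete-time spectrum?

17.1 MHz

T = 10 ns → f = 1/T = 100 MHz.
100 MHz mod fs = 41.45 MHz.
41.45 MHz > fs/2 = 29.275 MHz, folds to fs − 41.45 MHz = 17.1 MHz.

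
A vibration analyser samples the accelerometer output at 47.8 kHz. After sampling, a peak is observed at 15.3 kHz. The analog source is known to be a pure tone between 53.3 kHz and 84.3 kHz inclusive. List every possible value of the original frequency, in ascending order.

Frequencies that alias to 15.3 kHz are k·fs ± 15.3 kHz for integer k ≥ 0.
k=0: 15.3 kHz.
k=1: 32.5 kHz, 63.1 kHz.
k=2: 80.3 kHz, 110.9 kHz.
k=3: 128.1 kHz, 158.7 kHz.
Within [53.3 kHz, 84.3 kHz]: 63.1 kHz, 80.3 kHz.

63.1 kHz, 80.3 kHz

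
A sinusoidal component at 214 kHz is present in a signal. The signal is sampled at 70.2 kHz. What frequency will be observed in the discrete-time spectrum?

214 kHz mod fs = 3.4 kHz.
3.4 kHz ≤ fs/2 = 35.1 kHz, appears at 3.4 kHz.

3.4 kHz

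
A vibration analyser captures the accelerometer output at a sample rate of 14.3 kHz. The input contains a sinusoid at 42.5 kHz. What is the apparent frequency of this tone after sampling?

0.4 kHz

42.5 kHz mod fs = 13.9 kHz.
13.9 kHz > fs/2 = 7.15 kHz, folds to fs − 13.9 kHz = 0.4 kHz.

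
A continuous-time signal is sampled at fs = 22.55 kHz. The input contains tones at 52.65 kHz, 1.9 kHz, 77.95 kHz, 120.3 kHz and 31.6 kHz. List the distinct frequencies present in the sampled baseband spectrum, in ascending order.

fs/2 = 11.275 kHz.
52.65 kHz mod fs = 7.55 kHz.
7.55 kHz ≤ fs/2 = 11.275 kHz, appears at 7.55 kHz.
1.9 kHz ≤ fs/2 = 11.275 kHz, passes unchanged.
77.95 kHz mod fs = 10.3 kHz.
10.3 kHz ≤ fs/2 = 11.275 kHz, appears at 10.3 kHz.
120.3 kHz mod fs = 7.55 kHz.
7.55 kHz ≤ fs/2 = 11.275 kHz, appears at 7.55 kHz.
31.6 kHz mod fs = 9.05 kHz.
9.05 kHz ≤ fs/2 = 11.275 kHz, appears at 9.05 kHz.
Distinct values: {1.9 kHz, 7.55 kHz, 9.05 kHz, 10.3 kHz}.

1.9 kHz, 7.55 kHz, 9.05 kHz, 10.3 kHz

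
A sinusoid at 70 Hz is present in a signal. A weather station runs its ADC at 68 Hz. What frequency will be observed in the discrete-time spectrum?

2 Hz

70 Hz mod fs = 2 Hz.
2 Hz ≤ fs/2 = 34 Hz, appears at 2 Hz.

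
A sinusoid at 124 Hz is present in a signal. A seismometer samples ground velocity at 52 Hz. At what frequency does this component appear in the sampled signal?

20 Hz

124 Hz mod fs = 20 Hz.
20 Hz ≤ fs/2 = 26 Hz, appears at 20 Hz.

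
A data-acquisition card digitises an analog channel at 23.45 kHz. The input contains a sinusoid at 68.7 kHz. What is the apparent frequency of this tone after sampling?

1.65 kHz

68.7 kHz mod fs = 21.8 kHz.
21.8 kHz > fs/2 = 11.725 kHz, folds to fs − 21.8 kHz = 1.65 kHz.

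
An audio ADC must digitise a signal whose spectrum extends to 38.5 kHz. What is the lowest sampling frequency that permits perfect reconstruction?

77 kHz

Nyquist rate = 2 × 38.5 kHz = 77 kHz.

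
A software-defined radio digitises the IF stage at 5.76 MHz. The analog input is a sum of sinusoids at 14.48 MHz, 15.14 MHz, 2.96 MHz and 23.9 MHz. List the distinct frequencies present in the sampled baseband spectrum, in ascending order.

fs/2 = 2.88 MHz.
14.48 MHz mod fs = 2.96 MHz.
2.96 MHz > fs/2 = 2.88 MHz, folds to fs − 2.96 MHz = 2.8 MHz.
15.14 MHz mod fs = 3.62 MHz.
3.62 MHz > fs/2 = 2.88 MHz, folds to fs − 3.62 MHz = 2.14 MHz.
2.96 MHz > fs/2 = 2.88 MHz, folds to fs − 2.96 MHz = 2.8 MHz.
23.9 MHz mod fs = 0.86 MHz.
0.86 MHz ≤ fs/2 = 2.88 MHz, appears at 0.86 MHz.
Distinct values: {0.86 MHz, 2.14 MHz, 2.8 MHz}.

0.86 MHz, 2.14 MHz, 2.8 MHz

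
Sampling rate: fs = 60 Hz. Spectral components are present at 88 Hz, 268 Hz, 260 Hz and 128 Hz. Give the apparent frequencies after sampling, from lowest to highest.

fs/2 = 30 Hz.
88 Hz mod fs = 28 Hz.
28 Hz ≤ fs/2 = 30 Hz, appears at 28 Hz.
268 Hz mod fs = 28 Hz.
28 Hz ≤ fs/2 = 30 Hz, appears at 28 Hz.
260 Hz mod fs = 20 Hz.
20 Hz ≤ fs/2 = 30 Hz, appears at 20 Hz.
128 Hz mod fs = 8 Hz.
8 Hz ≤ fs/2 = 30 Hz, appears at 8 Hz.
Distinct values: {8 Hz, 20 Hz, 28 Hz}.

8 Hz, 20 Hz, 28 Hz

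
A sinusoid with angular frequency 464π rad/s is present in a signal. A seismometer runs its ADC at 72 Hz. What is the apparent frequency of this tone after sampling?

16 Hz

ω = 464π rad/s → f = ω/(2π) = 232 Hz.
232 Hz mod fs = 16 Hz.
16 Hz ≤ fs/2 = 36 Hz, appears at 16 Hz.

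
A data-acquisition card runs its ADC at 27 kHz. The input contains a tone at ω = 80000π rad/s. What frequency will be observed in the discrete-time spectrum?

13 kHz

ω = 80000π rad/s → f = ω/(2π) = 40000 Hz = 40 kHz.
40 kHz mod fs = 13 kHz.
13 kHz ≤ fs/2 = 13.5 kHz, appears at 13 kHz.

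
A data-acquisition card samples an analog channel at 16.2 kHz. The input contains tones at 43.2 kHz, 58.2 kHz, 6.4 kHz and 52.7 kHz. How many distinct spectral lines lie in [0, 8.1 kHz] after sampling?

4

fs/2 = 8.1 kHz.
43.2 kHz mod fs = 10.8 kHz.
10.8 kHz > fs/2 = 8.1 kHz, folds to fs − 10.8 kHz = 5.4 kHz.
58.2 kHz mod fs = 9.6 kHz.
9.6 kHz > fs/2 = 8.1 kHz, folds to fs − 9.6 kHz = 6.6 kHz.
6.4 kHz ≤ fs/2 = 8.1 kHz, passes unchanged.
52.7 kHz mod fs = 4.1 kHz.
4.1 kHz ≤ fs/2 = 8.1 kHz, appears at 4.1 kHz.
Distinct values: {4.1 kHz, 5.4 kHz, 6.4 kHz, 6.6 kHz} → 4.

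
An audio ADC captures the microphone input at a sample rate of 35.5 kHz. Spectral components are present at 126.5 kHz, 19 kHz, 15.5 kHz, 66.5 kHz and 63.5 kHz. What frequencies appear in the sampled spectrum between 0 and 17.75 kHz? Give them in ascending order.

4.5 kHz, 7.5 kHz, 15.5 kHz, 16.5 kHz

fs/2 = 17.75 kHz.
126.5 kHz mod fs = 20 kHz.
20 kHz > fs/2 = 17.75 kHz, folds to fs − 20 kHz = 15.5 kHz.
19 kHz > fs/2 = 17.75 kHz, folds to fs − 19 kHz = 16.5 kHz.
15.5 kHz ≤ fs/2 = 17.75 kHz, passes unchanged.
66.5 kHz mod fs = 31 kHz.
31 kHz > fs/2 = 17.75 kHz, folds to fs − 31 kHz = 4.5 kHz.
63.5 kHz mod fs = 28 kHz.
28 kHz > fs/2 = 17.75 kHz, folds to fs − 28 kHz = 7.5 kHz.
Distinct values: {4.5 kHz, 7.5 kHz, 15.5 kHz, 16.5 kHz}.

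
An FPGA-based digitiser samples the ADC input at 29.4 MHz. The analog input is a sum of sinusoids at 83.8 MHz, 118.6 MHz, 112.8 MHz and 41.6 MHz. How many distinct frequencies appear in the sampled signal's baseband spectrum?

4

fs/2 = 14.7 MHz.
83.8 MHz mod fs = 25 MHz.
25 MHz > fs/2 = 14.7 MHz, folds to fs − 25 MHz = 4.4 MHz.
118.6 MHz mod fs = 1 MHz.
1 MHz ≤ fs/2 = 14.7 MHz, appears at 1 MHz.
112.8 MHz mod fs = 24.6 MHz.
24.6 MHz > fs/2 = 14.7 MHz, folds to fs − 24.6 MHz = 4.8 MHz.
41.6 MHz mod fs = 12.2 MHz.
12.2 MHz ≤ fs/2 = 14.7 MHz, appears at 12.2 MHz.
Distinct values: {1 MHz, 4.4 MHz, 4.8 MHz, 12.2 MHz} → 4.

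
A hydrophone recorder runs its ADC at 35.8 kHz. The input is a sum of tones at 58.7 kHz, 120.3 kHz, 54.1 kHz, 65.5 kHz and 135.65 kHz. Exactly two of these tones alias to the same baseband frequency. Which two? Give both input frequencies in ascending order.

58.7 kHz, 120.3 kHz

fs/2 = 17.9 kHz.
58.7 kHz mod fs = 22.9 kHz.
22.9 kHz > fs/2 = 17.9 kHz, folds to fs − 22.9 kHz = 12.9 kHz.
120.3 kHz mod fs = 12.9 kHz.
12.9 kHz ≤ fs/2 = 17.9 kHz, appears at 12.9 kHz.
54.1 kHz mod fs = 18.3 kHz.
18.3 kHz > fs/2 = 17.9 kHz, folds to fs − 18.3 kHz = 17.5 kHz.
65.5 kHz mod fs = 29.7 kHz.
29.7 kHz > fs/2 = 17.9 kHz, folds to fs − 29.7 kHz = 6.1 kHz.
135.65 kHz mod fs = 28.25 kHz.
28.25 kHz > fs/2 = 17.9 kHz, folds to fs − 28.25 kHz = 7.55 kHz.
58.7 kHz and 120.3 kHz both map to 12.9 kHz.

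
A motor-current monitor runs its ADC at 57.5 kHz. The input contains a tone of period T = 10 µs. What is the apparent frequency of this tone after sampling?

15 kHz

T = 10 µs → f = 1/T = 100 kHz.
100 kHz mod fs = 42.5 kHz.
42.5 kHz > fs/2 = 28.75 kHz, folds to fs − 42.5 kHz = 15 kHz.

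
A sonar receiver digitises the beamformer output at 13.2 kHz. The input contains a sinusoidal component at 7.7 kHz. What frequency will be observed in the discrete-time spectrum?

5.5 kHz

7.7 kHz > fs/2 = 6.6 kHz, folds to fs − 7.7 kHz = 5.5 kHz.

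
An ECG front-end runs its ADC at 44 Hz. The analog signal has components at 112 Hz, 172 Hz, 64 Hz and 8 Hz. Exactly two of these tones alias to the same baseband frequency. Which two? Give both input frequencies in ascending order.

fs/2 = 22 Hz.
112 Hz mod fs = 24 Hz.
24 Hz > fs/2 = 22 Hz, folds to fs − 24 Hz = 20 Hz.
172 Hz mod fs = 40 Hz.
40 Hz > fs/2 = 22 Hz, folds to fs − 40 Hz = 4 Hz.
64 Hz mod fs = 20 Hz.
20 Hz ≤ fs/2 = 22 Hz, appears at 20 Hz.
8 Hz ≤ fs/2 = 22 Hz, passes unchanged.
64 Hz and 112 Hz both map to 20 Hz.

64 Hz, 112 Hz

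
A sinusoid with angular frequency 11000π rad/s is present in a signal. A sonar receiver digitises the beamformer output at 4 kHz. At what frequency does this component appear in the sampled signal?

ω = 11000π rad/s → f = ω/(2π) = 5500 Hz = 5.5 kHz.
5.5 kHz mod fs = 1.5 kHz.
1.5 kHz ≤ fs/2 = 2 kHz, appears at 1.5 kHz.

1.5 kHz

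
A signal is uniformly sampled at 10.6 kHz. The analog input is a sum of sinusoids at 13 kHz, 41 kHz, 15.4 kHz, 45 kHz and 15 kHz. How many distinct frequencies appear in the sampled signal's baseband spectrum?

5

fs/2 = 5.3 kHz.
13 kHz mod fs = 2.4 kHz.
2.4 kHz ≤ fs/2 = 5.3 kHz, appears at 2.4 kHz.
41 kHz mod fs = 9.2 kHz.
9.2 kHz > fs/2 = 5.3 kHz, folds to fs − 9.2 kHz = 1.4 kHz.
15.4 kHz mod fs = 4.8 kHz.
4.8 kHz ≤ fs/2 = 5.3 kHz, appears at 4.8 kHz.
45 kHz mod fs = 2.6 kHz.
2.6 kHz ≤ fs/2 = 5.3 kHz, appears at 2.6 kHz.
15 kHz mod fs = 4.4 kHz.
4.4 kHz ≤ fs/2 = 5.3 kHz, appears at 4.4 kHz.
Distinct values: {1.4 kHz, 2.4 kHz, 2.6 kHz, 4.4 kHz, 4.8 kHz} → 5.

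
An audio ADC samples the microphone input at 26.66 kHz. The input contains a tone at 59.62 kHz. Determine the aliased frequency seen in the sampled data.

59.62 kHz mod fs = 6.3 kHz.
6.3 kHz ≤ fs/2 = 13.33 kHz, appears at 6.3 kHz.

6.3 kHz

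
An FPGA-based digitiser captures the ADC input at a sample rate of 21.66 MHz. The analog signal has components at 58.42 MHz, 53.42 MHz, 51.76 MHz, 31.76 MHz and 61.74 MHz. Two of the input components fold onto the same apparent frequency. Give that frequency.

fs/2 = 10.83 MHz.
58.42 MHz mod fs = 15.1 MHz.
15.1 MHz > fs/2 = 10.83 MHz, folds to fs − 15.1 MHz = 6.56 MHz.
53.42 MHz mod fs = 10.1 MHz.
10.1 MHz ≤ fs/2 = 10.83 MHz, appears at 10.1 MHz.
51.76 MHz mod fs = 8.44 MHz.
8.44 MHz ≤ fs/2 = 10.83 MHz, appears at 8.44 MHz.
31.76 MHz mod fs = 10.1 MHz.
10.1 MHz ≤ fs/2 = 10.83 MHz, appears at 10.1 MHz.
61.74 MHz mod fs = 18.42 MHz.
18.42 MHz > fs/2 = 10.83 MHz, folds to fs − 18.42 MHz = 3.24 MHz.
31.76 MHz and 53.42 MHz both map to 10.1 MHz.

10.1 MHz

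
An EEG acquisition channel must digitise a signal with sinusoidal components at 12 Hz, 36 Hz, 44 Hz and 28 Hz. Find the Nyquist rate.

88 Hz

Highest-frequency component: 44 Hz.
Nyquist rate = 2 × 44 Hz = 88 Hz.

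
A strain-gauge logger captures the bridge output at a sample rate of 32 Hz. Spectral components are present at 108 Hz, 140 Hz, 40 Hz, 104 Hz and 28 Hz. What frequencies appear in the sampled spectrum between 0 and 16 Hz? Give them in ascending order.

4 Hz, 8 Hz, 12 Hz

fs/2 = 16 Hz.
108 Hz mod fs = 12 Hz.
12 Hz ≤ fs/2 = 16 Hz, appears at 12 Hz.
140 Hz mod fs = 12 Hz.
12 Hz ≤ fs/2 = 16 Hz, appears at 12 Hz.
40 Hz mod fs = 8 Hz.
8 Hz ≤ fs/2 = 16 Hz, appears at 8 Hz.
104 Hz mod fs = 8 Hz.
8 Hz ≤ fs/2 = 16 Hz, appears at 8 Hz.
28 Hz > fs/2 = 16 Hz, folds to fs − 28 Hz = 4 Hz.
Distinct values: {4 Hz, 8 Hz, 12 Hz}.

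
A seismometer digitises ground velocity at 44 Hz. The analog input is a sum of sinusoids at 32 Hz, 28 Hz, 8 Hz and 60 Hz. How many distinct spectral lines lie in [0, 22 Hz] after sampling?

fs/2 = 22 Hz.
32 Hz > fs/2 = 22 Hz, folds to fs − 32 Hz = 12 Hz.
28 Hz > fs/2 = 22 Hz, folds to fs − 28 Hz = 16 Hz.
8 Hz ≤ fs/2 = 22 Hz, passes unchanged.
60 Hz mod fs = 16 Hz.
16 Hz ≤ fs/2 = 22 Hz, appears at 16 Hz.
Distinct values: {8 Hz, 12 Hz, 16 Hz} → 3.

3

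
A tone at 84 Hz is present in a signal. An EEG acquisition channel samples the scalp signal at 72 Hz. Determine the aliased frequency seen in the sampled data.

84 Hz mod fs = 12 Hz.
12 Hz ≤ fs/2 = 36 Hz, appears at 12 Hz.

12 Hz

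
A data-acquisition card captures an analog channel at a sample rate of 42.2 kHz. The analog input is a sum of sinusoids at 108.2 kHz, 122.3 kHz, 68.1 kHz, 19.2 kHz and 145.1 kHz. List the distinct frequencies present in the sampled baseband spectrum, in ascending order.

4.3 kHz, 16.3 kHz, 18.4 kHz, 18.5 kHz, 19.2 kHz

fs/2 = 21.1 kHz.
108.2 kHz mod fs = 23.8 kHz.
23.8 kHz > fs/2 = 21.1 kHz, folds to fs − 23.8 kHz = 18.4 kHz.
122.3 kHz mod fs = 37.9 kHz.
37.9 kHz > fs/2 = 21.1 kHz, folds to fs − 37.9 kHz = 4.3 kHz.
68.1 kHz mod fs = 25.9 kHz.
25.9 kHz > fs/2 = 21.1 kHz, folds to fs − 25.9 kHz = 16.3 kHz.
19.2 kHz ≤ fs/2 = 21.1 kHz, passes unchanged.
145.1 kHz mod fs = 18.5 kHz.
18.5 kHz ≤ fs/2 = 21.1 kHz, appears at 18.5 kHz.
Distinct values: {4.3 kHz, 16.3 kHz, 18.4 kHz, 18.5 kHz, 19.2 kHz}.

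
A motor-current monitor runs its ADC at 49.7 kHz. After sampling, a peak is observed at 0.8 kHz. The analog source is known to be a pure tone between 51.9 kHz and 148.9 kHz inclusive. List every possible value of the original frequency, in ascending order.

98.6 kHz, 100.2 kHz, 148.3 kHz

Frequencies that alias to 0.8 kHz are k·fs ± 0.8 kHz for integer k ≥ 0.
k=0: 0.8 kHz.
k=1: 48.9 kHz, 50.5 kHz.
k=2: 98.6 kHz, 100.2 kHz.
k=3: 148.3 kHz, 149.9 kHz.
k=4: 198 kHz, 199.6 kHz.
Within [51.9 kHz, 148.9 kHz]: 98.6 kHz, 100.2 kHz, 148.3 kHz.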